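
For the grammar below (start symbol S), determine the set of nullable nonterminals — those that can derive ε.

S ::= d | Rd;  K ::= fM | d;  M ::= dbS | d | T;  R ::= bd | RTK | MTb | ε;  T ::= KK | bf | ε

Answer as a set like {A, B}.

Directly nullable (have an ε-rule): {R, T}.
M is nullable via M -> T (every symbol on the right is already known nullable).
Not nullable: K, S — each has a terminal in every rule's right-hand side or depends on a non-nullable symbol.

{M, R, T}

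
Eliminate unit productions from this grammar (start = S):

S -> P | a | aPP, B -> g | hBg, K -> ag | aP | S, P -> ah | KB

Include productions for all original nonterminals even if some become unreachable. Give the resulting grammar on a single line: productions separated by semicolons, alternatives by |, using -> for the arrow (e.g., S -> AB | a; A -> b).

S -> a | KB | ah | aPP; B -> g | hBg; K -> a | KB | aP | ag | ah | aPP; P -> KB | ah

Unit productions: K->S, S->P.
Unit pairs (A ⇒* B via units): (K,P), (K,S), (S,P).
S: inherits non-unit rules of {P, S} → KB | a | aPP | ah.
B: inherits non-unit rules of {B} → g | hBg.
K: inherits non-unit rules of {K, P, S} → KB | a | aP | aPP | ag | ah.
P: inherits non-unit rules of {P} → KB | ah.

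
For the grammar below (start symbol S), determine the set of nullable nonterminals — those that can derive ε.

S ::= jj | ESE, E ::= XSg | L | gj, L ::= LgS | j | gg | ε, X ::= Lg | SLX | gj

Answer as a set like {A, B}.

{E, L}

Directly nullable (have an ε-rule): {L}.
E is nullable via E -> L (every symbol on the right is already known nullable).
Not nullable: S, X — each has a terminal in every rule's right-hand side or depends on a non-nullable symbol.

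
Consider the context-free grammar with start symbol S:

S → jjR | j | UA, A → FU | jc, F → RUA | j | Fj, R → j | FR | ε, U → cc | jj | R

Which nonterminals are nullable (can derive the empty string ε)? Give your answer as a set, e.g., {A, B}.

{R, U}

Directly nullable (have an ε-rule): {R}.
U is nullable via U -> R (every symbol on the right is already known nullable).
Not nullable: A, F, S — each has a terminal in every rule's right-hand side or depends on a non-nullable symbol.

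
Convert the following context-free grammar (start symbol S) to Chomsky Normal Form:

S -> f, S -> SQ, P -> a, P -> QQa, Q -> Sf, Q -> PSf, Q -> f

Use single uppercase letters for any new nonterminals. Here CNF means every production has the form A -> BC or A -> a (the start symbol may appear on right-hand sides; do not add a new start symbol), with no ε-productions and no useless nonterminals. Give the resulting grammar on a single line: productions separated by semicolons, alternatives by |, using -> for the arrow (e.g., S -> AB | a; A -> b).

S -> f | SQ; A -> a; B -> f; C -> QA; D -> SB; P -> a | QC; Q -> f | PD | SB

No ε-productions.
No unit productions to eliminate.
TERM: introduce A -> a, B -> f and substitute in every rule of length ≥2.
BIN: P -> QQA becomes P -> QC, C -> QA; Q -> PSB becomes Q -> PD, D -> SB.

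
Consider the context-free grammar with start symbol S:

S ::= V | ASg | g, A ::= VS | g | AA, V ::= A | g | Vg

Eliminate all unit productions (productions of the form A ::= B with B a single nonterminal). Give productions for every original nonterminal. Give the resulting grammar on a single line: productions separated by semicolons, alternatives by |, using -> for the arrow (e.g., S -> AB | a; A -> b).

S -> g | AA | VS | Vg | ASg; A -> g | AA | VS; V -> g | AA | VS | Vg

Unit productions: S->V, V->A.
Unit pairs (A ⇒* B via units): (S,A), (S,V), (V,A).
S: inherits non-unit rules of {A, S, V} → AA | ASg | VS | Vg | g.
A: inherits non-unit rules of {A} → AA | VS | g.
V: inherits non-unit rules of {A, V} → AA | VS | Vg | g.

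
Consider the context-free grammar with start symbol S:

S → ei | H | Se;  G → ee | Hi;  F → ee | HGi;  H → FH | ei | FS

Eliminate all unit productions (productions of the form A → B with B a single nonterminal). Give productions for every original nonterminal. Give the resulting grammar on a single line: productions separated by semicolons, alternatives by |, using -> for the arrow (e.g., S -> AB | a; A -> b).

Unit productions: S->H.
Unit pairs (A ⇒* B via units): (S,H).
S: inherits non-unit rules of {H, S} → FH | FS | Se | ei.
F: inherits non-unit rules of {F} → HGi | ee.
G: inherits non-unit rules of {G} → Hi | ee.
H: inherits non-unit rules of {H} → FH | FS | ei.

S -> FH | FS | Se | ei; F -> ee | HGi; G -> Hi | ee; H -> FH | FS | ei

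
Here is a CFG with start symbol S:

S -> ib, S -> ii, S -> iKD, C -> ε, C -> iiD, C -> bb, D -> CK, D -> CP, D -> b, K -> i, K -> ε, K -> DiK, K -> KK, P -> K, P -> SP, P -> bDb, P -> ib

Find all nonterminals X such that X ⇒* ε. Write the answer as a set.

Directly nullable (have an ε-rule): {C, K}.
D is nullable via D -> CK (every symbol on the right is already known nullable).
P is nullable via P -> K (every symbol on the right is already known nullable).
Not nullable: S — each has a terminal in every rule's right-hand side or depends on a non-nullable symbol.

{C, D, K, P}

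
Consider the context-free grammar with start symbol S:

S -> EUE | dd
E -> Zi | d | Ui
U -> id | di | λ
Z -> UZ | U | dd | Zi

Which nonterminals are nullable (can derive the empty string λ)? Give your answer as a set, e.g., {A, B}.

Directly nullable (have an ε-rule): {U}.
Z is nullable via Z -> U (every symbol on the right is already known nullable).
Not nullable: E, S — each has a terminal in every rule's right-hand side or depends on a non-nullable symbol.

{U, Z}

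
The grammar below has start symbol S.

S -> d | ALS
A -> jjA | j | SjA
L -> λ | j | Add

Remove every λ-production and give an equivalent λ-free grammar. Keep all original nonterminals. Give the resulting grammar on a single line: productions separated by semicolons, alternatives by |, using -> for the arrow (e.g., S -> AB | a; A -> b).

Nullable set: {L}.
S -> ALS: L nullable, giving ALS | AS.
Drop L -> λ.
Unchanged (no nullable symbols): S -> d; A -> SjA; A -> j; A -> jjA; L -> Add; L -> j.

S -> d | AS | ALS; A -> j | SjA | jjA; L -> j | Add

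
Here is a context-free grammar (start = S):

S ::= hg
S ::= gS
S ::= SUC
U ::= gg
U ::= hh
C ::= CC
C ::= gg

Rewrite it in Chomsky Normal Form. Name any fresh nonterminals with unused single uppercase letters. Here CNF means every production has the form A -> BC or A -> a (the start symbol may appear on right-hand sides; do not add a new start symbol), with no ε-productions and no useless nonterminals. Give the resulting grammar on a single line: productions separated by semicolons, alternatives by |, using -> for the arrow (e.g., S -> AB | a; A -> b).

S -> AS | BA | SD; A -> g; B -> h; C -> AA | CC; D -> UC; U -> AA | BB

No ε-productions.
No unit productions to eliminate.
TERM: introduce A -> g, B -> h and substitute in every rule of length ≥2.
BIN: S -> SUC becomes S -> SD, D -> UC.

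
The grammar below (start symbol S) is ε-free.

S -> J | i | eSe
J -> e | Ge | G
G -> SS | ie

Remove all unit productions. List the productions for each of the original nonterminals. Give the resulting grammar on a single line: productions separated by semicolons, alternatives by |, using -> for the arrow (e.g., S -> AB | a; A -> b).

S -> e | i | Ge | SS | ie | eSe; G -> SS | ie; J -> e | Ge | SS | ie

Unit productions: J->G, S->J.
Unit pairs (A ⇒* B via units): (J,G), (S,G), (S,J).
S: inherits non-unit rules of {G, J, S} → Ge | SS | e | eSe | i | ie.
G: inherits non-unit rules of {G} → SS | ie.
J: inherits non-unit rules of {G, J} → Ge | SS | e | ie.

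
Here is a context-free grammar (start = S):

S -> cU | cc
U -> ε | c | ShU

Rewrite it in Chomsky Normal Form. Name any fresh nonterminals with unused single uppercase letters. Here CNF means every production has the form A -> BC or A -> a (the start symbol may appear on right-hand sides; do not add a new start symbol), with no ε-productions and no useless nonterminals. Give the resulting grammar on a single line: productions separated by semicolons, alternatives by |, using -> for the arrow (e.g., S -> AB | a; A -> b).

Nullable: {U}; after ε-elimination: S -> c | cU | cc; U -> c | Sh | ShU.
No unit productions to eliminate.
TERM: introduce A -> c, B -> h and substitute in every rule of length ≥2.
BIN: U -> SBU becomes U -> SC, C -> BU.

S -> c | AA | AU; A -> c; B -> h; C -> BU; U -> c | SB | SC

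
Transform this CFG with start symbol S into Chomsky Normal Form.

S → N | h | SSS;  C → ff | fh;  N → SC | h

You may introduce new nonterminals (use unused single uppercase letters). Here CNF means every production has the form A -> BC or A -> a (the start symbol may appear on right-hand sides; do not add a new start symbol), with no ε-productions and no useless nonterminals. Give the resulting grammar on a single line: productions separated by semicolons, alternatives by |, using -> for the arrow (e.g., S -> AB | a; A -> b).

No ε-productions.
After unit-elimination: S -> h | SC | SSS; C -> ff | fh; N -> h | SC.
TERM: introduce A -> f, B -> h and substitute in every rule of length ≥2.
BIN: S -> SSS becomes S -> SD, D -> SS.
Drop unreachable/unproductive: N.

S -> h | SC | SD; A -> f; B -> h; C -> AA | AB; D -> SS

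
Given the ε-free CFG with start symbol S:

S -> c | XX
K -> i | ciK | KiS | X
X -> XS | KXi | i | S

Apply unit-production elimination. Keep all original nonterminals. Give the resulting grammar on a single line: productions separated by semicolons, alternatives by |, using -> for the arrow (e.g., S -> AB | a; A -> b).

Unit productions: K->X, X->S.
Unit pairs (A ⇒* B via units): (K,S), (K,X), (X,S).
S: inherits non-unit rules of {S} → XX | c.
K: inherits non-unit rules of {K, S, X} → KXi | KiS | XS | XX | c | ciK | i.
X: inherits non-unit rules of {S, X} → KXi | XS | XX | c | i.

S -> c | XX; K -> c | i | XS | XX | KXi | KiS | ciK; X -> c | i | XS | XX | KXi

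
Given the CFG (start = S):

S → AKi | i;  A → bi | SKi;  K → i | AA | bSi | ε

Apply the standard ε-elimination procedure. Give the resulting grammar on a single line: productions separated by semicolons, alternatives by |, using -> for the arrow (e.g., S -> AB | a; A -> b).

Nullable set: {K}.
S -> AKi: K nullable, giving AKi | Ai.
A -> SKi: K nullable, giving SKi | Si.
Drop K -> ε.
Unchanged (no nullable symbols): S -> i; A -> bi; K -> AA; K -> bSi; K -> i.

S -> i | Ai | AKi; A -> Si | bi | SKi; K -> i | AA | bSi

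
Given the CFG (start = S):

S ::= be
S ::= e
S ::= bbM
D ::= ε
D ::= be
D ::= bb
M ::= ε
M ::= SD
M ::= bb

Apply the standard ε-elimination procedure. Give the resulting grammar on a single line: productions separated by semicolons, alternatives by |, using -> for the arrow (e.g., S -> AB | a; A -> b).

S -> e | bb | be | bbM; D -> bb | be; M -> S | SD | bb

Nullable set: {D, M}.
S -> bbM: M nullable, giving bb | bbM.
Drop D -> ε.
Drop M -> ε.
M -> SD: D nullable, giving S | SD.
Unchanged (no nullable symbols): S -> be; S -> e; D -> bb; D -> be; M -> bb.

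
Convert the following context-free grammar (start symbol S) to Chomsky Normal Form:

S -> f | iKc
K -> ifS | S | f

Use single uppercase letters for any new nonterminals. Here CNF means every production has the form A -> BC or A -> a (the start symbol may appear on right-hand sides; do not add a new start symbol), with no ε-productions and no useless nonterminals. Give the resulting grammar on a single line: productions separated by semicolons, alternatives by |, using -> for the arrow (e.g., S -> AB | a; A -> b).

No ε-productions.
After unit-elimination: S -> f | iKc; K -> f | iKc | ifS.
TERM: introduce B -> c, C -> f, A -> i and substitute in every rule of length ≥2.
BIN: K -> ACS becomes K -> AD, D -> CS; K -> AKB becomes K -> AE, E -> KB; S -> AKB becomes S -> AF, F -> KB.

S -> f | AF; A -> i; B -> c; C -> f; D -> CS; E -> KB; F -> KB; K -> f | AD | AE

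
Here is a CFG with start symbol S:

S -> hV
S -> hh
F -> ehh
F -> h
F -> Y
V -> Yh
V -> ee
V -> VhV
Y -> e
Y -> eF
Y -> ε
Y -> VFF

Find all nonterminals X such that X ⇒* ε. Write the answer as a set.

{F, Y}

Directly nullable (have an ε-rule): {Y}.
F is nullable via F -> Y (every symbol on the right is already known nullable).
Not nullable: S, V — each has a terminal in every rule's right-hand side or depends on a non-nullable symbol.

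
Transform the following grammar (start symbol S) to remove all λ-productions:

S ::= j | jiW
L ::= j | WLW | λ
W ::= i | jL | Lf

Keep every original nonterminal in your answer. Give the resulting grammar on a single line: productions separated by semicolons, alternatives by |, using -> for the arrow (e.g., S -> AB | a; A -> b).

Nullable set: {L}.
Drop L -> λ.
L -> WLW: L nullable, giving WLW | WW.
W -> Lf: L nullable, giving Lf | f.
W -> jL: L nullable, giving j | jL.
Unchanged (no nullable symbols): S -> j; S -> jiW; L -> j; W -> i.

S -> j | jiW; L -> j | WW | WLW; W -> f | i | j | Lf | jL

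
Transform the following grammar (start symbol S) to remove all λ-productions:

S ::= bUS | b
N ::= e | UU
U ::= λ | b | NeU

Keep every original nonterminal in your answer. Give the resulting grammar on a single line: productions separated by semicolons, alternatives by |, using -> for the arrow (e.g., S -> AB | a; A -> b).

Nullable set: {N, U}.
S -> bUS: U nullable, giving bS | bUS.
N -> UU: U, U nullable, giving U | UU.
Drop U -> λ.
U -> NeU: N, U nullable, giving Ne | NeU | e | eU.
Unchanged (no nullable symbols): S -> b; N -> e; U -> b.

S -> b | bS | bUS; N -> U | e | UU; U -> b | e | Ne | eU | NeU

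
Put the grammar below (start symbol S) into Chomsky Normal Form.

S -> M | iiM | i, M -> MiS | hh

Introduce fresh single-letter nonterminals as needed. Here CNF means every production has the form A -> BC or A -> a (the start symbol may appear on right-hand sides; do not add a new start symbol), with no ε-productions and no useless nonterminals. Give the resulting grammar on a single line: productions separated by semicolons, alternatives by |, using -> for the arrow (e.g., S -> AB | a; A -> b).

No ε-productions.
After unit-elimination: S -> i | hh | MiS | iiM; M -> hh | MiS.
TERM: introduce B -> h, A -> i and substitute in every rule of length ≥2.
BIN: M -> MAS becomes M -> MC, C -> AS; S -> AAM becomes S -> AD, D -> AM; S -> MAS becomes S -> ME, E -> AS.

S -> i | AD | BB | ME; A -> i; B -> h; C -> AS; D -> AM; E -> AS; M -> BB | MC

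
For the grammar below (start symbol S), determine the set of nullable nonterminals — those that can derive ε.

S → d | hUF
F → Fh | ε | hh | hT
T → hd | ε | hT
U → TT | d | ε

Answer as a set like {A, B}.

Directly nullable (have an ε-rule): {F, T, U}.
Not nullable: S — each has a terminal in every rule's right-hand side or depends on a non-nullable symbol.

{F, T, U}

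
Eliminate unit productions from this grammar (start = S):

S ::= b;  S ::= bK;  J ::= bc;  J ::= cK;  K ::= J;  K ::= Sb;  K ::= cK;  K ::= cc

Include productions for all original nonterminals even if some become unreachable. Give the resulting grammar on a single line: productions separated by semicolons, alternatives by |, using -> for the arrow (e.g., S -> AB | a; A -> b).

Unit productions: K->J.
Unit pairs (A ⇒* B via units): (K,J).
S: inherits non-unit rules of {S} → b | bK.
J: inherits non-unit rules of {J} → bc | cK.
K: inherits non-unit rules of {J, K} → Sb | bc | cK | cc.

S -> b | bK; J -> bc | cK; K -> Sb | bc | cK | cc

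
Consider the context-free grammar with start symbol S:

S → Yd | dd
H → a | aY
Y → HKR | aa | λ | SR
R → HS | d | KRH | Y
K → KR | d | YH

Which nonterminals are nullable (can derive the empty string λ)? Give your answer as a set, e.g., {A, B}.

{R, Y}

Directly nullable (have an ε-rule): {Y}.
R is nullable via R -> Y (every symbol on the right is already known nullable).
Not nullable: H, K, S — each has a terminal in every rule's right-hand side or depends on a non-nullable symbol.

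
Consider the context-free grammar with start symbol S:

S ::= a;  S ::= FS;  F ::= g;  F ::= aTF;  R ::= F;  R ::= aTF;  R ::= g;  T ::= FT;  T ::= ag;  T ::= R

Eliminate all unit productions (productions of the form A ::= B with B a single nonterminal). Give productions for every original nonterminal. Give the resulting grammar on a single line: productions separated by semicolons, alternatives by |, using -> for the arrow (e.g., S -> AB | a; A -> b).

Unit productions: R->F, T->R.
Unit pairs (A ⇒* B via units): (R,F), (T,F), (T,R).
S: inherits non-unit rules of {S} → FS | a.
F: inherits non-unit rules of {F} → aTF | g.
R: inherits non-unit rules of {F, R} → aTF | g.
T: inherits non-unit rules of {F, R, T} → FT | aTF | ag | g.

S -> a | FS; F -> g | aTF; R -> g | aTF; T -> g | FT | ag | aTF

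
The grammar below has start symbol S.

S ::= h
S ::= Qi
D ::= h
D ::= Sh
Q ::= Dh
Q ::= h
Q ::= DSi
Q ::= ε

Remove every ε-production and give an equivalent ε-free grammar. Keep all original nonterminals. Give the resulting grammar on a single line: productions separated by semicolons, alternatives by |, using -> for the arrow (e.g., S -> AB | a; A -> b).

Nullable set: {Q}.
S -> Qi: Q nullable, giving Qi | i.
Drop Q -> ε.
Unchanged (no nullable symbols): S -> h; D -> Sh; D -> h; Q -> DSi; Q -> Dh; Q -> h.

S -> h | i | Qi; D -> h | Sh; Q -> h | Dh | DSi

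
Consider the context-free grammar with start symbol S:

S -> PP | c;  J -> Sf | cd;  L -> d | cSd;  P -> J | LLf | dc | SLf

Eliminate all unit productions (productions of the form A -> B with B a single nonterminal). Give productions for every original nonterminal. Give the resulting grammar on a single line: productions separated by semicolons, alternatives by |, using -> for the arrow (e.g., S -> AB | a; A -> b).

S -> c | PP; J -> Sf | cd; L -> d | cSd; P -> Sf | cd | dc | LLf | SLf

Unit productions: P->J.
Unit pairs (A ⇒* B via units): (P,J).
S: inherits non-unit rules of {S} → PP | c.
J: inherits non-unit rules of {J} → Sf | cd.
L: inherits non-unit rules of {L} → cSd | d.
P: inherits non-unit rules of {J, P} → LLf | SLf | Sf | cd | dc.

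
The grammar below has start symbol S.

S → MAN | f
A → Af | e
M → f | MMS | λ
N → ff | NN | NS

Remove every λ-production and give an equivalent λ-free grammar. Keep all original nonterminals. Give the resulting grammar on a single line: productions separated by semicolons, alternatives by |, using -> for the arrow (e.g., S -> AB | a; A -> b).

S -> f | AN | MAN; A -> e | Af; M -> S | f | MS | MMS; N -> NN | NS | ff

Nullable set: {M}.
S -> MAN: M nullable, giving AN | MAN.
Drop M -> λ.
M -> MMS: M, M nullable, giving MMS | MS | S.
Unchanged (no nullable symbols): S -> f; A -> Af; A -> e; M -> f; N -> NN; N -> NS; N -> ff.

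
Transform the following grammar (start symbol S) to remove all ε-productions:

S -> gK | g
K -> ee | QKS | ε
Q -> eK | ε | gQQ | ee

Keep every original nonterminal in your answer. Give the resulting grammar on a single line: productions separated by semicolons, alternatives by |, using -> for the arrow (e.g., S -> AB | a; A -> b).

S -> g | gK; K -> S | KS | QS | ee | QKS; Q -> e | g | eK | ee | gQ | gQQ

Nullable set: {K, Q}.
S -> gK: K nullable, giving g | gK.
Drop K -> ε.
K -> QKS: Q, K nullable, giving KS | QKS | QS | S.
Drop Q -> ε.
Q -> eK: K nullable, giving e | eK.
Q -> gQQ: Q, Q nullable, giving g | gQ | gQQ.
Unchanged (no nullable symbols): S -> g; K -> ee; Q -> ee.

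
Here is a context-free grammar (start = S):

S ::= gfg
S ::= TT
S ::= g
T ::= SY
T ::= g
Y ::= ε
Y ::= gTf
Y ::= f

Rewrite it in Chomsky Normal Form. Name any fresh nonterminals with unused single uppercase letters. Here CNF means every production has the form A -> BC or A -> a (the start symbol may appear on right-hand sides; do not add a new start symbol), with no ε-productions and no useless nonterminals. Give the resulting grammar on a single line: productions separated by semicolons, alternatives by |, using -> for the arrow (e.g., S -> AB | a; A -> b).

Nullable: {Y}; after ε-elimination: S -> g | TT | gfg; T -> S | g | SY; Y -> f | gTf.
After unit-elimination: S -> g | TT | gfg; T -> g | SY | TT | gfg; Y -> f | gTf.
TERM: introduce B -> f, A -> g and substitute in every rule of length ≥2.
BIN: S -> ABA becomes S -> AC, C -> BA; T -> ABA becomes T -> AD, D -> BA; Y -> ATB becomes Y -> AE, E -> TB.

S -> g | AC | TT; A -> g; B -> f; C -> BA; D -> BA; E -> TB; T -> g | AD | SY | TT; Y -> f | AE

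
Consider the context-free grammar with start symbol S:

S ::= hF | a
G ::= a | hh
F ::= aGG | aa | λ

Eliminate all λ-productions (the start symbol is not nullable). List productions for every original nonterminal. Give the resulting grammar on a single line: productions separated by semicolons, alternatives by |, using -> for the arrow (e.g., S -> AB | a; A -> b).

S -> a | h | hF; F -> aa | aGG; G -> a | hh

Nullable set: {F}.
S -> hF: F nullable, giving h | hF.
Drop F -> λ.
Unchanged (no nullable symbols): S -> a; F -> aGG; F -> aa; G -> a; G -> hh.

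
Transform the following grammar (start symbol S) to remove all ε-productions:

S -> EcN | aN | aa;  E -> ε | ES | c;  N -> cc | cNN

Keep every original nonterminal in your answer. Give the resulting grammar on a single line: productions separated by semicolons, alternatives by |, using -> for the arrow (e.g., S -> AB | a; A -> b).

S -> aN | aa | cN | EcN; E -> S | c | ES; N -> cc | cNN

Nullable set: {E}.
S -> EcN: E nullable, giving EcN | cN.
Drop E -> ε.
E -> ES: E nullable, giving ES | S.
Unchanged (no nullable symbols): S -> aN; S -> aa; E -> c; N -> cNN; N -> cc.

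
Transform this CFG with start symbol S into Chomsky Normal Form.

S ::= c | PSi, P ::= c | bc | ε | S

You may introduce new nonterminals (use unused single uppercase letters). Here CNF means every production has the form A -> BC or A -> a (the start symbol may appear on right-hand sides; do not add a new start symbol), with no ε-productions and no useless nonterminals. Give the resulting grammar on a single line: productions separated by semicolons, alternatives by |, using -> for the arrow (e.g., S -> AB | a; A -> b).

S -> c | PE | SA; A -> i; B -> b; C -> c; D -> SA; E -> SA; P -> c | BC | PD | SA

Nullable: {P}; after ε-elimination: S -> c | Si | PSi; P -> S | c | bc.
After unit-elimination: S -> c | Si | PSi; P -> c | Si | bc | PSi.
TERM: introduce B -> b, C -> c, A -> i and substitute in every rule of length ≥2.
BIN: P -> PSA becomes P -> PD, D -> SA; S -> PSA becomes S -> PE, E -> SA.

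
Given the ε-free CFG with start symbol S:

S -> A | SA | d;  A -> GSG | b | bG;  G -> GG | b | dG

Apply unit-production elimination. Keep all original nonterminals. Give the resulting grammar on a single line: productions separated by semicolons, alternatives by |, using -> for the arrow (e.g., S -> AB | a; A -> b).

Unit productions: S->A.
Unit pairs (A ⇒* B via units): (S,A).
S: inherits non-unit rules of {A, S} → GSG | SA | b | bG | d.
A: inherits non-unit rules of {A} → GSG | b | bG.
G: inherits non-unit rules of {G} → GG | b | dG.

S -> b | d | SA | bG | GSG; A -> b | bG | GSG; G -> b | GG | dG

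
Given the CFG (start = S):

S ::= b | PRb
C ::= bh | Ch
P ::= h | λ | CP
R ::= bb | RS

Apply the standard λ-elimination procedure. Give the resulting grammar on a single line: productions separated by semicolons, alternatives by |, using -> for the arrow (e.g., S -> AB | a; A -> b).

S -> b | Rb | PRb; C -> Ch | bh; P -> C | h | CP; R -> RS | bb

Nullable set: {P}.
S -> PRb: P nullable, giving PRb | Rb.
Drop P -> λ.
P -> CP: P nullable, giving C | CP.
Unchanged (no nullable symbols): S -> b; C -> Ch; C -> bh; P -> h; R -> RS; R -> bb.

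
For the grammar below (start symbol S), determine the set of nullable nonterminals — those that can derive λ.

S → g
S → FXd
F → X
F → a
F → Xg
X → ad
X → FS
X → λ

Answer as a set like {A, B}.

{F, X}

Directly nullable (have an ε-rule): {X}.
F is nullable via F -> X (every symbol on the right is already known nullable).
Not nullable: S — each has a terminal in every rule's right-hand side or depends on a non-nullable symbol.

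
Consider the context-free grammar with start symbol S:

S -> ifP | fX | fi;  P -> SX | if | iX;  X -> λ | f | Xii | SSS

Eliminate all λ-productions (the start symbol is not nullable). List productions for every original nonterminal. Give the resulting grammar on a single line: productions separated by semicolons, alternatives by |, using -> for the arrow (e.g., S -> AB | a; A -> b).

Nullable set: {X}.
S -> fX: X nullable, giving f | fX.
P -> SX: X nullable, giving S | SX.
P -> iX: X nullable, giving i | iX.
Drop X -> λ.
X -> Xii: X nullable, giving Xii | ii.
Unchanged (no nullable symbols): S -> fi; S -> ifP; P -> if; X -> SSS; X -> f.

S -> f | fX | fi | ifP; P -> S | i | SX | iX | if; X -> f | ii | SSS | Xii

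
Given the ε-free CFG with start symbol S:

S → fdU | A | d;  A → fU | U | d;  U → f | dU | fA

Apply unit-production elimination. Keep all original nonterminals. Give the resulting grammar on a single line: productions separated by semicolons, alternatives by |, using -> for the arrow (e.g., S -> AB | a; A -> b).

S -> d | f | dU | fA | fU | fdU; A -> d | f | dU | fA | fU; U -> f | dU | fA

Unit productions: A->U, S->A.
Unit pairs (A ⇒* B via units): (A,U), (S,A), (S,U).
S: inherits non-unit rules of {A, S, U} → d | dU | f | fA | fU | fdU.
A: inherits non-unit rules of {A, U} → d | dU | f | fA | fU.
U: inherits non-unit rules of {U} → dU | f | fA.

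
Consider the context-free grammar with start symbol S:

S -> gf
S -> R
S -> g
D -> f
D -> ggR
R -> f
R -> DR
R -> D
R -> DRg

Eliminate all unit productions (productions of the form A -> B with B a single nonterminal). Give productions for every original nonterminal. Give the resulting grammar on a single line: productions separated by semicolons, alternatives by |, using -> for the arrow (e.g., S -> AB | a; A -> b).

Unit productions: R->D, S->R.
Unit pairs (A ⇒* B via units): (R,D), (S,D), (S,R).
S: inherits non-unit rules of {D, R, S} → DR | DRg | f | g | gf | ggR.
D: inherits non-unit rules of {D} → f | ggR.
R: inherits non-unit rules of {D, R} → DR | DRg | f | ggR.

S -> f | g | DR | gf | DRg | ggR; D -> f | ggR; R -> f | DR | DRg | ggR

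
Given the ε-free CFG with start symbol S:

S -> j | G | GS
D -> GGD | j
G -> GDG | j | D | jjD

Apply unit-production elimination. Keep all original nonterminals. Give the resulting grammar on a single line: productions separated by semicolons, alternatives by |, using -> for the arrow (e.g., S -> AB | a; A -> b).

Unit productions: G->D, S->G.
Unit pairs (A ⇒* B via units): (G,D), (S,D), (S,G).
S: inherits non-unit rules of {D, G, S} → GDG | GGD | GS | j | jjD.
D: inherits non-unit rules of {D} → GGD | j.
G: inherits non-unit rules of {D, G} → GDG | GGD | j | jjD.

S -> j | GS | GDG | GGD | jjD; D -> j | GGD; G -> j | GDG | GGD | jjD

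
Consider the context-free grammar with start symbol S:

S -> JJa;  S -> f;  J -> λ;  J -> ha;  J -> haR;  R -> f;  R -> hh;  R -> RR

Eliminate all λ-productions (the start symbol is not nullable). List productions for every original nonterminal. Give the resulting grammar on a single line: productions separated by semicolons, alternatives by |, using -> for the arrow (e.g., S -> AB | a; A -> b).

S -> a | f | Ja | JJa; J -> ha | haR; R -> f | RR | hh

Nullable set: {J}.
S -> JJa: J, J nullable, giving JJa | Ja | a.
Drop J -> λ.
Unchanged (no nullable symbols): S -> f; J -> ha; J -> haR; R -> RR; R -> f; R -> hh.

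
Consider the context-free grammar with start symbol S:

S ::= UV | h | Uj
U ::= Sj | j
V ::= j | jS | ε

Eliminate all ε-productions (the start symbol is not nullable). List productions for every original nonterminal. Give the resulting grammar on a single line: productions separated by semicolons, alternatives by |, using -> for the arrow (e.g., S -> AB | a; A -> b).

Nullable set: {V}.
S -> UV: V nullable, giving U | UV.
Drop V -> ε.
Unchanged (no nullable symbols): S -> Uj; S -> h; U -> Sj; U -> j; V -> j; V -> jS.

S -> U | h | UV | Uj; U -> j | Sj; V -> j | jS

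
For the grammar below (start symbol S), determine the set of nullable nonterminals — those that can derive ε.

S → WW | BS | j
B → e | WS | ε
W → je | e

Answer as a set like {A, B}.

Directly nullable (have an ε-rule): {B}.
Not nullable: S, W — each has a terminal in every rule's right-hand side or depends on a non-nullable symbol.

{B}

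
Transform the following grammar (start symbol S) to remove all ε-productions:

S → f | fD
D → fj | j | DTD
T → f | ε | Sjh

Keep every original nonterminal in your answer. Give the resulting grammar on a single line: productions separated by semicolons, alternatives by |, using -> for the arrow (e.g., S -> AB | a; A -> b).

S -> f | fD; D -> j | DD | fj | DTD; T -> f | Sjh

Nullable set: {T}.
D -> DTD: T nullable, giving DD | DTD.
Drop T -> ε.
Unchanged (no nullable symbols): S -> f; S -> fD; D -> fj; D -> j; T -> Sjh; T -> f.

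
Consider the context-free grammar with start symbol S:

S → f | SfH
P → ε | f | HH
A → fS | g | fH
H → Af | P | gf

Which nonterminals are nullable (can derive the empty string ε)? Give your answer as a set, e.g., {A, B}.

{H, P}

Directly nullable (have an ε-rule): {P}.
H is nullable via H -> P (every symbol on the right is already known nullable).
Not nullable: A, S — each has a terminal in every rule's right-hand side or depends on a non-nullable symbol.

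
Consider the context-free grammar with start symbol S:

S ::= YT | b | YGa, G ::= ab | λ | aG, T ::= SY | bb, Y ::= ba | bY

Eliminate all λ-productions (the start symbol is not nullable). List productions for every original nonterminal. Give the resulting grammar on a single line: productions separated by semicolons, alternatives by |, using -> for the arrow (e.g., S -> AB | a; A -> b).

Nullable set: {G}.
S -> YGa: G nullable, giving YGa | Ya.
Drop G -> λ.
G -> aG: G nullable, giving a | aG.
Unchanged (no nullable symbols): S -> YT; S -> b; G -> ab; T -> SY; T -> bb; Y -> bY; Y -> ba.

S -> b | YT | Ya | YGa; G -> a | aG | ab; T -> SY | bb; Y -> bY | ba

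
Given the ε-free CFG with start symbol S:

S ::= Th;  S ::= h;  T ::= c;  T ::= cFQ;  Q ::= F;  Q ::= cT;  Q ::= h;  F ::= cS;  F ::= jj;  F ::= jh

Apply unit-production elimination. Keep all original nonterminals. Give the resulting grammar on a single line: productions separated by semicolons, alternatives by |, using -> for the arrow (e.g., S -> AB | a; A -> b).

Unit productions: Q->F.
Unit pairs (A ⇒* B via units): (Q,F).
S: inherits non-unit rules of {S} → Th | h.
F: inherits non-unit rules of {F} → cS | jh | jj.
Q: inherits non-unit rules of {F, Q} → cS | cT | h | jh | jj.
T: inherits non-unit rules of {T} → c | cFQ.

S -> h | Th; F -> cS | jh | jj; Q -> h | cS | cT | jh | jj; T -> c | cFQ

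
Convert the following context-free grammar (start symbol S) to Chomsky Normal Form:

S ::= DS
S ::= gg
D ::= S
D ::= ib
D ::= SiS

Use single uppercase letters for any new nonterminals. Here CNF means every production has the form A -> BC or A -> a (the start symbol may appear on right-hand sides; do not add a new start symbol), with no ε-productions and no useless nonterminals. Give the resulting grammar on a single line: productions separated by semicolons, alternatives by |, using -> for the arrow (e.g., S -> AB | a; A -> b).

S -> BB | DS; A -> i; B -> g; C -> b; D -> AC | BB | DS | SE; E -> AS

No ε-productions.
After unit-elimination: S -> DS | gg; D -> DS | gg | ib | SiS.
TERM: introduce C -> b, B -> g, A -> i and substitute in every rule of length ≥2.
BIN: D -> SAS becomes D -> SE, E -> AS.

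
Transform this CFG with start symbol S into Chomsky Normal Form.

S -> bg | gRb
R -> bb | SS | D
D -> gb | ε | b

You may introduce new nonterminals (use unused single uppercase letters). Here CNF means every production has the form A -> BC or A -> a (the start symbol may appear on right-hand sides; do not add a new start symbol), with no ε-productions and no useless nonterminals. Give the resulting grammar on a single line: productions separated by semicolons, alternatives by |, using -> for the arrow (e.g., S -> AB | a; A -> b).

Nullable: {D, R}; after ε-elimination: S -> bg | gb | gRb; D -> b | gb; R -> D | SS | bb.
After unit-elimination: S -> bg | gb | gRb; D -> b | gb; R -> b | SS | bb | gb.
TERM: introduce B -> b, A -> g and substitute in every rule of length ≥2.
BIN: S -> ARB becomes S -> AC, C -> RB.
Drop unreachable/unproductive: D.

S -> AB | AC | BA; A -> g; B -> b; C -> RB; R -> b | AB | BB | SS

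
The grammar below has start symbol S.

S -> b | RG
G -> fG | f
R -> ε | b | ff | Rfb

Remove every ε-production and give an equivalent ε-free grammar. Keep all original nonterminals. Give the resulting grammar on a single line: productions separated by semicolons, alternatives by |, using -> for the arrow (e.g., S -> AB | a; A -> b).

S -> G | b | RG; G -> f | fG; R -> b | fb | ff | Rfb

Nullable set: {R}.
S -> RG: R nullable, giving G | RG.
Drop R -> ε.
R -> Rfb: R nullable, giving Rfb | fb.
Unchanged (no nullable symbols): S -> b; G -> f; G -> fG; R -> b; R -> ff.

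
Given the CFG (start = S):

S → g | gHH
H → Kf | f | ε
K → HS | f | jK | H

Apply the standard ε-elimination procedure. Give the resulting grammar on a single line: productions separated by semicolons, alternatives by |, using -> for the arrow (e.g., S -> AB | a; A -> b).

S -> g | gH | gHH; H -> f | Kf; K -> H | S | f | j | HS | jK

Nullable set: {H, K}.
S -> gHH: H, H nullable, giving g | gH | gHH.
Drop H -> ε.
H -> Kf: K nullable, giving Kf | f.
K -> H: H nullable, giving H.
K -> HS: H nullable, giving HS | S.
K -> jK: K nullable, giving j | jK.
Unchanged (no nullable symbols): S -> g; H -> f; K -> f.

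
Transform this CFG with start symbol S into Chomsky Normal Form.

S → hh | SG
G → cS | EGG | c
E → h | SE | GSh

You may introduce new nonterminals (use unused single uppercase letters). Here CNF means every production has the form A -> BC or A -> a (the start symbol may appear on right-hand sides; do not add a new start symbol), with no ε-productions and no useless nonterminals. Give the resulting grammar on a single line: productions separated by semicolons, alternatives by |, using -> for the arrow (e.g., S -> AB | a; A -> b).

S -> AA | SG; A -> h; B -> c; C -> SA; D -> GG; E -> h | GC | SE; G -> c | BS | ED

No ε-productions.
No unit productions to eliminate.
TERM: introduce B -> c, A -> h and substitute in every rule of length ≥2.
BIN: E -> GSA becomes E -> GC, C -> SA; G -> EGG becomes G -> ED, D -> GG.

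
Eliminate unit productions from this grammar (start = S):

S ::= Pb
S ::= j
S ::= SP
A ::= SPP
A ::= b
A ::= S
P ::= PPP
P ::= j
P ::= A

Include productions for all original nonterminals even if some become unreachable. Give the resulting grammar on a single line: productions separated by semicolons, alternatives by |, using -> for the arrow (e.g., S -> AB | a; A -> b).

S -> j | Pb | SP; A -> b | j | Pb | SP | SPP; P -> b | j | Pb | SP | PPP | SPP

Unit productions: A->S, P->A.
Unit pairs (A ⇒* B via units): (A,S), (P,A), (P,S).
S: inherits non-unit rules of {S} → Pb | SP | j.
A: inherits non-unit rules of {A, S} → Pb | SP | SPP | b | j.
P: inherits non-unit rules of {A, P, S} → PPP | Pb | SP | SPP | b | j.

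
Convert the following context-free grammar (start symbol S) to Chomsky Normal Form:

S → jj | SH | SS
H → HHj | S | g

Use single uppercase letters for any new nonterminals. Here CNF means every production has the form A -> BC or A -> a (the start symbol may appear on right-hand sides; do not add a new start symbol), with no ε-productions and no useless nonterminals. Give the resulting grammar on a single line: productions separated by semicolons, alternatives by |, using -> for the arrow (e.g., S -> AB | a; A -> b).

No ε-productions.
After unit-elimination: S -> SH | SS | jj; H -> g | SH | SS | jj | HHj.
TERM: introduce A -> j and substitute in every rule of length ≥2.
BIN: H -> HHA becomes H -> HB, B -> HA.

S -> AA | SH | SS; A -> j; B -> HA; H -> g | AA | HB | SH | SS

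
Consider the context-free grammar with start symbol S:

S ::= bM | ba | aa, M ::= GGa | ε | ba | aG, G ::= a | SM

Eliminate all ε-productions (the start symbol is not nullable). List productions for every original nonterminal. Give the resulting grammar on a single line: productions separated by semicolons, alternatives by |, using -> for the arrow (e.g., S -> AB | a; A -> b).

Nullable set: {M}.
S -> bM: M nullable, giving b | bM.
G -> SM: M nullable, giving S | SM.
Drop M -> ε.
Unchanged (no nullable symbols): S -> aa; S -> ba; G -> a; M -> GGa; M -> aG; M -> ba.

S -> b | aa | bM | ba; G -> S | a | SM; M -> aG | ba | GGa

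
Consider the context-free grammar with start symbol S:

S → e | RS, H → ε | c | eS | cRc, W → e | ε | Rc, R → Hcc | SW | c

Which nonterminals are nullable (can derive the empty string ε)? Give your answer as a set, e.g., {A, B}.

Directly nullable (have an ε-rule): {H, W}.
Not nullable: R, S — each has a terminal in every rule's right-hand side or depends on a non-nullable symbol.

{H, W}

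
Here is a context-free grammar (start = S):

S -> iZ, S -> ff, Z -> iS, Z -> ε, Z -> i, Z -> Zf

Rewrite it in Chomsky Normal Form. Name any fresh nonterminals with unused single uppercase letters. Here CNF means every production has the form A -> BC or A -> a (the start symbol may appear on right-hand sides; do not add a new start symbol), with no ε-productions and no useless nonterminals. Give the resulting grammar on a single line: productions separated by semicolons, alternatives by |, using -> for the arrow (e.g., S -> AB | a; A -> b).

Nullable: {Z}; after ε-elimination: S -> i | ff | iZ; Z -> f | i | Zf | iS.
No unit productions to eliminate.
TERM: introduce A -> f, B -> i and substitute in every rule of length ≥2.

S -> i | AA | BZ; A -> f; B -> i; Z -> f | i | BS | ZA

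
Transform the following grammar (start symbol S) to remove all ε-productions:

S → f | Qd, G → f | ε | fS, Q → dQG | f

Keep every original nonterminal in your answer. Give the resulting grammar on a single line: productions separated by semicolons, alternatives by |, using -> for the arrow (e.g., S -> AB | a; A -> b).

S -> f | Qd; G -> f | fS; Q -> f | dQ | dQG

Nullable set: {G}.
Drop G -> ε.
Q -> dQG: G nullable, giving dQ | dQG.
Unchanged (no nullable symbols): S -> Qd; S -> f; G -> f; G -> fS; Q -> f.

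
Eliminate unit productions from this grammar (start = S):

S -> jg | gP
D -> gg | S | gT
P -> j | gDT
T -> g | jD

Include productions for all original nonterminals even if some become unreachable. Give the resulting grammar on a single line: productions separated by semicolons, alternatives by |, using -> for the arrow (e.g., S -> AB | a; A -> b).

Unit productions: D->S.
Unit pairs (A ⇒* B via units): (D,S).
S: inherits non-unit rules of {S} → gP | jg.
D: inherits non-unit rules of {D, S} → gP | gT | gg | jg.
P: inherits non-unit rules of {P} → gDT | j.
T: inherits non-unit rules of {T} → g | jD.

S -> gP | jg; D -> gP | gT | gg | jg; P -> j | gDT; T -> g | jD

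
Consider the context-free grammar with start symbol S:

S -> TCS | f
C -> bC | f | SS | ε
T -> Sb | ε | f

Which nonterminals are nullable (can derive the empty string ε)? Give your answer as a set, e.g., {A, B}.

{C, T}

Directly nullable (have an ε-rule): {C, T}.
Not nullable: S — each has a terminal in every rule's right-hand side or depends on a non-nullable symbol.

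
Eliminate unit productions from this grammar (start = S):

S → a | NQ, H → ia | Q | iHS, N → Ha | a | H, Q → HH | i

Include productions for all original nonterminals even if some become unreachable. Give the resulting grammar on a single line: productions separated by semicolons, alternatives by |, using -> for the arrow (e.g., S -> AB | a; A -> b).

S -> a | NQ; H -> i | HH | ia | iHS; N -> a | i | HH | Ha | ia | iHS; Q -> i | HH

Unit productions: H->Q, N->H.
Unit pairs (A ⇒* B via units): (H,Q), (N,H), (N,Q).
S: inherits non-unit rules of {S} → NQ | a.
H: inherits non-unit rules of {H, Q} → HH | i | iHS | ia.
N: inherits non-unit rules of {H, N, Q} → HH | Ha | a | i | iHS | ia.
Q: inherits non-unit rules of {Q} → HH | i.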